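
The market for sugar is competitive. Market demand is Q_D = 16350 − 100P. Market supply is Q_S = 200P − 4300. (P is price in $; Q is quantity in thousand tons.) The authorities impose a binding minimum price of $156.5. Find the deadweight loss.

$576408.33 thousand

In inverse form: demand P = 163.5 − 0.01Q, supply P = 21.5 + 0.005Q.
Competitive equilibrium: 163.5 − 0.01Q = 21.5 + 0.005Q → Q* = 9466.66667, P* = 68.83333.
At the floor P = 156.5, quantity demanded = (163.5 − 156.5)/0.01 = 700.
Sellers' marginal cost at Q' = 700: 21.5 + 0.005·700 = 25.
ΔQ = 9466.66667 − 700 = 8766.66667; wedge = 156.5 − 25 = 131.5.
Welfare loss = ½ × 8766.66667 × 131.5 = $576408.33 thousand.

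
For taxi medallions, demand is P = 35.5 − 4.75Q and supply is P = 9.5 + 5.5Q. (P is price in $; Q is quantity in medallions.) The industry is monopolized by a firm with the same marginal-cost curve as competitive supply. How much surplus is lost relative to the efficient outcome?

Competitive equilibrium: 35.5 − 4.75Q = 9.5 + 5.5Q → Q* = 2.5366, P* = 23.4512.
Marginal revenue: MR = 35.5 − 9.5Q. Set MR = MC: 35.5 − 9.5Q = 9.5 + 5.5Q → Q_m = 1.7333.
Price P_m = 35.5 − 4.75·1.7333 = 27.2668; MC(Q_m) = 9.5 + 5.5·1.7333 = 19.0332.
Competitive Q* = 2.5366, so ΔQ = 0.8033; wedge = 27.2668 − 19.0332 = 8.2336.
DWL = ½ × 0.8033 × 8.2336 = $3.31.

$3.31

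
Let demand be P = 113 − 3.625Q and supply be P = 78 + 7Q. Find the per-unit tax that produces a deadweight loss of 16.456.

18.7

Competitive equilibrium: 113 − 3.625Q = 78 + 7Q → Q* = 3.2941, P* = 101.0588.
A tax t gives ΔQ = t/10.625 and wedge t, so DWL = t²/21.25.
t²/21.25 = 16.456 → t² = 349.69 → t = 18.7.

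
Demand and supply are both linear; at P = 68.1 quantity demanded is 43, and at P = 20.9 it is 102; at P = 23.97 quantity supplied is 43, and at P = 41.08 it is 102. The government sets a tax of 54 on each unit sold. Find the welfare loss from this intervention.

1337.61

Demand slope = (20.9 − 68.1)/(102 − 43) = −0.8, so P = 102.5 − 0.8Q.
Supply slope = (41.08 − 23.97)/(102 − 43) = 0.29, so P = 11.5 + 0.29Q.
Competitive equilibrium: 102.5 − 0.8Q = 11.5 + 0.29Q → Q* = 83.4862, P* = 35.711.
With the tax, the buyer price exceeds the seller price by 54: (102.5 − 0.8Q) − (11.5 + 0.29Q) = 54 → Q' = 33.945.
ΔQ = 83.4862 − 33.945 = 49.5412; the wedge equals the tax, 54.
DWL = ½ × 49.5412 × 54 = 1337.61.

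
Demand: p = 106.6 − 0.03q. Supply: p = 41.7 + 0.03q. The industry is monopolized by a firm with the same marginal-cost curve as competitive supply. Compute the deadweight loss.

Competitive equilibrium: 106.6 − 0.03q = 41.7 + 0.03q → q* = 1081.66667, p* = 74.15.
Marginal revenue: MR = 106.6 − 0.06q. Set MR = MC: 106.6 − 0.06q = 41.7 + 0.03q → q_m = 721.11111.
Price p_m = 106.6 − 0.03·721.11111 = 84.96667; MC(q_m) = 41.7 + 0.03·721.11111 = 63.33333.
Competitive q* = 1081.66667, so Δq = 360.55556; wedge = 84.96667 − 63.33333 = 21.63334.
Welfare loss = ½ × 360.55556 × 21.63334 = 3900.01.

3900.01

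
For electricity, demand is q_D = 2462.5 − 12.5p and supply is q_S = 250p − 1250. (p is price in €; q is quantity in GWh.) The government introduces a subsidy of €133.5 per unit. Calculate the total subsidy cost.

€517312.50

In inverse form: demand p = 197 − 0.08q, supply p = 5 + 0.004q.
Competitive equilibrium: 197 − 0.08q = 5 + 0.004q → q* = 2285.7143, p* = 14.1429.
The subsidy lowers effective supply by 133.5: p = 0.004q − 128.5.
New quantity: 197 − 0.08q = 0.004q − 128.5 → q' = 3875.
Total subsidy cost = 133.5 × 3875 = €517312.50.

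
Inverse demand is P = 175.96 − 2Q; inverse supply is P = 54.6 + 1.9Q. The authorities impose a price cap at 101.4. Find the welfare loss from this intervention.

Competitive equilibrium: 175.96 − 2Q = 54.6 + 1.9Q → Q* = 31.1179, P* = 113.7241.
At the ceiling P = 101.4, quantity supplied = (101.4 − 54.6)/1.9 = 24.6316.
Willingness to pay at Q' = 24.6316: 175.96 − 2·24.6316 = 126.6968.
ΔQ = 31.1179 − 24.6316 = 6.4863; wedge = 126.6968 − 101.4 = 25.2968.
The triangle = ½ × 6.4863 × 25.2968 = 82.04.

82.04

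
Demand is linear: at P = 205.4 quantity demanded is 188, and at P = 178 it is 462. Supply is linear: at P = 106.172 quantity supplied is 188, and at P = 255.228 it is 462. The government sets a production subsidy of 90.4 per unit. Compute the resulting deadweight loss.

Demand slope = (178 − 205.4)/(462 − 188) = −0.1, so P = 224.2 − 0.1Q.
Supply slope = (255.228 − 106.172)/(462 − 188) = 0.544, so P = 3.9 + 0.544Q.
Competitive equilibrium: 224.2 − 0.1Q = 3.9 + 0.544Q → Q* = 342.08075, P* = 189.99193.
The subsidy lowers effective supply by 90.4: P = 0.544Q − 86.5.
New quantity: 224.2 − 0.1Q = 0.544Q − 86.5 → Q' = 482.45342.
Overproduction ΔQ = 482.45342 − 342.08075 = 140.37267; wedge = subsidy = 90.4.
DWL = ½ × 140.37267 × 90.4 = 6344.84.

6344.84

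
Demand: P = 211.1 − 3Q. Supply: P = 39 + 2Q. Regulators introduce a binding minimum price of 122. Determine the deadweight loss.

Competitive equilibrium: 211.1 − 3Q = 39 + 2Q → Q* = 34.42, P* = 107.84.
At the floor P = 122, quantity demanded = (211.1 − 122)/3 = 29.7.
Sellers' marginal cost at Q' = 29.7: 39 + 2·29.7 = 98.4.
ΔQ = 34.42 − 29.7 = 4.72; wedge = 122 − 98.4 = 23.6.
Welfare loss = ½ × 4.72 × 23.6 = 55.696.

55.696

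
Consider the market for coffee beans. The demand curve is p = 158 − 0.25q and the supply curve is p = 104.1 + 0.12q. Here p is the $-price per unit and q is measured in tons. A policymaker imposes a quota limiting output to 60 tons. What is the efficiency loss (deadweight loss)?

Competitive equilibrium: 158 − 0.25q = 104.1 + 0.12q → q* = 145.6757, p* = 121.5811.
At q = 60: demand price = 158 − 0.25·60 = 143; supply price = 104.1 + 0.12·60 = 111.3.
Δq = 145.6757 − 60 = 85.6757; wedge = 143 − 111.3 = 31.7.
Deadweight loss = ½ × 85.6757 × 31.7 = $1357.96.

$1357.96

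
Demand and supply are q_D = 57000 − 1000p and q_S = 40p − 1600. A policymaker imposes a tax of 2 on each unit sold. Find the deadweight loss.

76.92

In inverse form: demand p = 57 − 0.001q, supply p = 40 + 0.025q.
Competitive equilibrium: 57 − 0.001q = 40 + 0.025q → q* = 653.8462, p* = 56.3462.
With the tax, the buyer price exceeds the seller price by 2: (57 − 0.001q) − (40 + 0.025q) = 2 → q' = 576.9231.
Δq = 653.8462 − 576.9231 = 76.9231; the wedge equals the tax, 2.
Welfare loss = ½ × 76.9231 × 2 = 76.92.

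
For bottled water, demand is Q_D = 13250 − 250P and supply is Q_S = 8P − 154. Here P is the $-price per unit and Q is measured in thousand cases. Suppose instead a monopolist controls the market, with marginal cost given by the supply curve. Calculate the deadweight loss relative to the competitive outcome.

In inverse form: demand P = 53 − 0.004Q, supply P = 19.25 + 0.125Q.
Competitive equilibrium: 53 − 0.004Q = 19.25 + 0.125Q → Q* = 261.6279, P* = 51.9535.
Marginal revenue: MR = 53 − 0.008Q. Set MR = MC: 53 − 0.008Q = 19.25 + 0.125Q → Q_m = 253.7594.
Price P_m = 53 − 0.004·253.7594 = 51.985; MC(Q_m) = 19.25 + 0.125·253.7594 = 50.9699.
Competitive Q* = 261.6279, so ΔQ = 7.8685; wedge = 51.985 − 50.9699 = 1.0151.
DWL = ½ × 7.8685 × 1.0151 = $3.99 thousand.

$3.99 thousand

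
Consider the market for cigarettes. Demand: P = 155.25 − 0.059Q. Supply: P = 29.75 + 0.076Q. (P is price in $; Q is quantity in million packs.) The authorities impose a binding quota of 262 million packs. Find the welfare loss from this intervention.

Competitive equilibrium: 155.25 − 0.059Q = 29.75 + 0.076Q → Q* = 929.6296, P* = 100.4019.
At Q = 262: demand price = 155.25 − 0.059·262 = 139.792; supply price = 29.75 + 0.076·262 = 49.662.
ΔQ = 929.6296 − 262 = 667.6296; wedge = 139.792 − 49.662 = 90.13.
Deadweight loss = ½ × 667.6296 × 90.13 = $30086.73 million.

$30086.73 million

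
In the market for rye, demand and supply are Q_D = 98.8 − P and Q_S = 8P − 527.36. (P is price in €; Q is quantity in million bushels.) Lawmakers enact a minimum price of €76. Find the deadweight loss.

In inverse form: demand P = 98.8 − Q, supply P = 65.92 + 0.125Q.
Competitive equilibrium: 98.8 − Q = 65.92 + 0.125Q → Q* = 29.2267, P* = 69.5733.
At the floor P = 76, quantity demanded = (98.8 − 76)/1 = 22.8.
Sellers' marginal cost at Q' = 22.8: 65.92 + 0.125·22.8 = 68.77.
ΔQ = 29.2267 − 22.8 = 6.4267; wedge = 76 − 68.77 = 7.23.
Deadweight loss = ½ × 6.4267 × 7.23 = €23.23 million.

€23.23 million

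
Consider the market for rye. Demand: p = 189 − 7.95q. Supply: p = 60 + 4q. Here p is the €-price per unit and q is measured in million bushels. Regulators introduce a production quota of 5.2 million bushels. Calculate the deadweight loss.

€187.04 million

Competitive equilibrium: 189 − 7.95q = 60 + 4q → q* = 10.795, p* = 103.1799.
At q = 5.2: demand price = 189 − 7.95·5.2 = 147.66; supply price = 60 + 4·5.2 = 80.8.
Δq = 10.795 − 5.2 = 5.595; wedge = 147.66 − 80.8 = 66.86.
Deadweight loss = ½ × 5.595 × 66.86 = €187.04 million.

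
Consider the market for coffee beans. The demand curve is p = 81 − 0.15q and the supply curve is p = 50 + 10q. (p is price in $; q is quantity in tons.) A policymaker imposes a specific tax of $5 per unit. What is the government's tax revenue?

$12.81

Competitive equilibrium: 81 − 0.15q = 50 + 10q → q* = 3.0542, p* = 80.5419.
With the tax, the buyer price exceeds the seller price by 5: (81 − 0.15q) − (50 + 10q) = 5 → q' = 2.5616.
Tax revenue = 5 × 2.5616 = $12.81.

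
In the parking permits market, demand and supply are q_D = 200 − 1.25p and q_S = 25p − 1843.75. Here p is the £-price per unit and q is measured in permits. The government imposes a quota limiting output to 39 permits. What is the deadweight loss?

In inverse form: demand p = 160 − 0.8q, supply p = 73.75 + 0.04q.
Competitive equilibrium: 160 − 0.8q = 73.75 + 0.04q → q* = 102.6786, p* = 77.8571.
At q = 39: demand price = 160 − 0.8·39 = 128.8; supply price = 73.75 + 0.04·39 = 75.31.
Δq = 102.6786 − 39 = 63.6786; wedge = 128.8 − 75.31 = 53.49.
Welfare loss = ½ × 63.6786 × 53.49 = £1703.08.

£1703.08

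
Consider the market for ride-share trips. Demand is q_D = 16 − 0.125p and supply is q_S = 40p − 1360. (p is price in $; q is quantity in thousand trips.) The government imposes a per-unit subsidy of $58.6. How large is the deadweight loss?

In inverse form: demand p = 128 − 8q, supply p = 34 + 0.025q.
Competitive equilibrium: 128 − 8q = 34 + 0.025q → q* = 11.7134, p* = 34.2928.
The subsidy lowers effective supply by 58.6: p = 0.025q − 24.6.
New quantity: 128 − 8q = 0.025q − 24.6 → q' = 19.0156.
Overproduction Δq = 19.0156 − 11.7134 = 7.3022; wedge = subsidy = 58.6.
Deadweight loss = ½ × 7.3022 × 58.6 = $213.95 thousand.

$213.95 thousand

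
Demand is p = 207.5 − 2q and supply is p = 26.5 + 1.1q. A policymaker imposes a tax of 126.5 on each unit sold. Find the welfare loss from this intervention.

2581.01

Competitive equilibrium: 207.5 − 2q = 26.5 + 1.1q → q* = 58.3871, p* = 90.7258.
With the tax, the buyer price exceeds the seller price by 126.5: (207.5 − 2q) − (26.5 + 1.1q) = 126.5 → q' = 17.5806.
Δq = 58.3871 − 17.5806 = 40.8065; the wedge equals the tax, 126.5.
The triangle = ½ × 40.8065 × 126.5 = 2581.01.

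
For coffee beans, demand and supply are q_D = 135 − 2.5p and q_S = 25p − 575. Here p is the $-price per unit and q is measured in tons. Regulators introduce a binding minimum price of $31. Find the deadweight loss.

In inverse form: demand p = 54 − 0.4q, supply p = 23 + 0.04q.
Competitive equilibrium: 54 − 0.4q = 23 + 0.04q → q* = 70.4545, p* = 25.8182.
At the floor p = 31, quantity demanded = (54 − 31)/0.4 = 57.5.
Sellers' marginal cost at q' = 57.5: 23 + 0.04·57.5 = 25.3.
Δq = 70.4545 − 57.5 = 12.9545; wedge = 31 − 25.3 = 5.7.
DWL = ½ × 12.9545 × 5.7 = $36.92.

$36.92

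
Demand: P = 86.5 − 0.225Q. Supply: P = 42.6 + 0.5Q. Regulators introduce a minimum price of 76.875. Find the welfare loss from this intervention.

114.52

Competitive equilibrium: 86.5 − 0.225Q = 42.6 + 0.5Q → Q* = 60.5517, P* = 72.8759.
At the floor P = 76.875, quantity demanded = (86.5 − 76.875)/0.225 = 42.7778.
Sellers' marginal cost at Q' = 42.7778: 42.6 + 0.5·42.7778 = 63.9889.
ΔQ = 60.5517 − 42.7778 = 17.7739; wedge = 76.875 − 63.9889 = 12.8861.
Deadweight loss = ½ × 17.7739 × 12.8861 = 114.52.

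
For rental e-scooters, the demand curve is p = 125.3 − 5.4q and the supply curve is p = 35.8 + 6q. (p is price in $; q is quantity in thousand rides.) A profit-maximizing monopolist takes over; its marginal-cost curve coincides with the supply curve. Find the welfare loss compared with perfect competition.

$36.30 thousand

Competitive equilibrium: 125.3 − 5.4q = 35.8 + 6q → q* = 7.8509, p* = 82.9053.
Marginal revenue: MR = 125.3 − 10.8q. Set MR = MC: 125.3 − 10.8q = 35.8 + 6q → q_m = 5.3274.
Price p_m = 125.3 − 5.4·5.3274 = 96.532; MC(q_m) = 35.8 + 6·5.3274 = 67.7644.
Competitive q* = 7.8509, so Δq = 2.5235; wedge = 96.532 − 67.7644 = 28.7676.
The triangle = ½ × 2.5235 × 28.7676 = $36.30 thousand.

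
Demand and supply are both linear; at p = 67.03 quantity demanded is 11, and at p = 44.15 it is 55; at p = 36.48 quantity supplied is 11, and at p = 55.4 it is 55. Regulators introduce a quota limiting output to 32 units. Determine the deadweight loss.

59.14

Demand slope = (44.15 − 67.03)/(55 − 11) = −0.52, so p = 72.75 − 0.52q.
Supply slope = (55.4 − 36.48)/(55 − 11) = 0.43, so p = 31.75 + 0.43q.
Competitive equilibrium: 72.75 − 0.52q = 31.75 + 0.43q → q* = 43.1579, p* = 50.3079.
At q = 32: demand price = 72.75 − 0.52·32 = 56.11; supply price = 31.75 + 0.43·32 = 45.51.
Δq = 43.1579 − 32 = 11.1579; wedge = 56.11 − 45.51 = 10.6.
DWL = ½ × 11.1579 × 10.6 = 59.14.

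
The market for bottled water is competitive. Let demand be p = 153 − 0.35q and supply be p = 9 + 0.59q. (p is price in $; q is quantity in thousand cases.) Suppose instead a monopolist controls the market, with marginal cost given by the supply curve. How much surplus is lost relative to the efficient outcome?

Competitive equilibrium: 153 − 0.35q = 9 + 0.59q → q* = 153.1915, p* = 99.383.
Marginal revenue: MR = 153 − 0.7q. Set MR = MC: 153 − 0.7q = 9 + 0.59q → q_m = 111.6279.
Price p_m = 153 − 0.35·111.6279 = 113.9302; MC(q_m) = 9 + 0.59·111.6279 = 74.8605.
Competitive q* = 153.1915, so Δq = 41.5636; wedge = 113.9302 − 74.8605 = 39.0697.
Welfare loss = ½ × 41.5636 × 39.0697 = $811.94 thousand.

$811.94 thousand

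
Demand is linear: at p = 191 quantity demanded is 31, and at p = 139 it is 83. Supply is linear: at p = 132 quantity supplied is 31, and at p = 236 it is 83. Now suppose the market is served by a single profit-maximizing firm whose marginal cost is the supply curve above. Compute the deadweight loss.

240.67

Demand slope = (139 − 191)/(83 − 31) = −1, so p = 222 − q.
Supply slope = (236 − 132)/(83 − 31) = 2, so p = 70 + 2q.
Competitive equilibrium: 222 − q = 70 + 2q → q* = 50.6667, p* = 171.3333.
Marginal revenue: MR = 222 − 2q. Set MR = MC: 222 − 2q = 70 + 2q → q_m = 38.
Price p_m = 222 − 1·38 = 184; MC(q_m) = 70 + 2·38 = 146.
Competitive q* = 50.6667, so Δq = 12.6667; wedge = 184 − 146 = 38.
DWL = ½ × 12.6667 × 38 = 240.67.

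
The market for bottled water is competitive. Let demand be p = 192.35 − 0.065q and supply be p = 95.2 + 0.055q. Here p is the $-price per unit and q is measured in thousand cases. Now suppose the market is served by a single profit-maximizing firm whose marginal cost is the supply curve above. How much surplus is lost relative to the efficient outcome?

$4854.65 thousand

Competitive equilibrium: 192.35 − 0.065q = 95.2 + 0.055q → q* = 809.5833, p* = 139.7271.
Marginal revenue: MR = 192.35 − 0.13q. Set MR = MC: 192.35 − 0.13q = 95.2 + 0.055q → q_m = 525.1351.
Price p_m = 192.35 − 0.065·525.1351 = 158.2162; MC(q_m) = 95.2 + 0.055·525.1351 = 124.0824.
Competitive q* = 809.5833, so Δq = 284.4482; wedge = 158.2162 − 124.0824 = 34.1338.
The triangle = ½ × 284.4482 × 34.1338 = $4854.65 thousand.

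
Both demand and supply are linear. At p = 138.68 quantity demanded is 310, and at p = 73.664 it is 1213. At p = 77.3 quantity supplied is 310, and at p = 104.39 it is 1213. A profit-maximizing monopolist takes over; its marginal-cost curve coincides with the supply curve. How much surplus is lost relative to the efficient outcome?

7259.43

Demand slope = (73.664 − 138.68)/(1213 − 310) = −0.072, so p = 161 − 0.072q.
Supply slope = (104.39 − 77.3)/(1213 − 310) = 0.03, so p = 68 + 0.03q.
Competitive equilibrium: 161 − 0.072q = 68 + 0.03q → q* = 911.76471, p* = 95.35294.
Marginal revenue: MR = 161 − 0.144q. Set MR = MC: 161 − 0.144q = 68 + 0.03q → q_m = 534.48276.
Price p_m = 161 − 0.072·534.48276 = 122.51724; MC(q_m) = 68 + 0.03·534.48276 = 84.03448.
Competitive q* = 911.76471, so Δq = 377.28195; wedge = 122.51724 − 84.03448 = 38.48276.
The triangle = ½ × 377.28195 × 38.48276 = 7259.43.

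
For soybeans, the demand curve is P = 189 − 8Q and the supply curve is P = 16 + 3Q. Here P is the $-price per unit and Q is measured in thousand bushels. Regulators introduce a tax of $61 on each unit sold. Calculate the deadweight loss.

Competitive equilibrium: 189 − 8Q = 16 + 3Q → Q* = 15.7273, P* = 63.1818.
With the tax, the buyer price exceeds the seller price by 61: (189 − 8Q) − (16 + 3Q) = 61 → Q' = 10.1818.
ΔQ = 15.7273 − 10.1818 = 5.5455; the wedge equals the tax, 61.
Welfare loss = ½ × 5.5455 × 61 = $169.14 thousand.

$169.14 thousand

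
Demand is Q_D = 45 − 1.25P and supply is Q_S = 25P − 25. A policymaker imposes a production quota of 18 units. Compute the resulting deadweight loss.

235.25

In inverse form: demand P = 36 − 0.8Q, supply P = 1 + 0.04Q.
Competitive equilibrium: 36 − 0.8Q = 1 + 0.04Q → Q* = 41.6667, P* = 2.6667.
At Q = 18: demand price = 36 − 0.8·18 = 21.6; supply price = 1 + 0.04·18 = 1.72.
ΔQ = 41.6667 − 18 = 23.6667; wedge = 21.6 − 1.72 = 19.88.
DWL = ½ × 23.6667 × 19.88 = 235.25.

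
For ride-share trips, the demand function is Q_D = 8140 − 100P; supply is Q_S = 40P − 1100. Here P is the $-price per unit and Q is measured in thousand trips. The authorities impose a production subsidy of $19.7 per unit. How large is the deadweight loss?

In inverse form: demand P = 81.4 − 0.01Q, supply P = 27.5 + 0.025Q.
Competitive equilibrium: 81.4 − 0.01Q = 27.5 + 0.025Q → Q* = 1540, P* = 66.
The subsidy lowers effective supply by 19.7: P = 7.8 + 0.025Q.
New quantity: 81.4 − 0.01Q = 7.8 + 0.025Q → Q' = 2102.8571.
Overproduction ΔQ = 2102.8571 − 1540 = 562.8571; wedge = subsidy = 19.7.
DWL = ½ × 562.8571 × 19.7 = $5544.14 thousand.

$5544.14 thousand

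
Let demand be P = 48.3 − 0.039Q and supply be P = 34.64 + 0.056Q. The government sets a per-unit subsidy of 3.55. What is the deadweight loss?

66.33

Competitive equilibrium: 48.3 − 0.039Q = 34.64 + 0.056Q → Q* = 143.7895, P* = 42.6922.
The subsidy lowers effective supply by 3.55: P = 31.09 + 0.056Q.
New quantity: 48.3 − 0.039Q = 31.09 + 0.056Q → Q' = 181.1579.
Overproduction ΔQ = 181.1579 − 143.7895 = 37.3684; wedge = subsidy = 3.55.
Deadweight loss = ½ × 37.3684 × 3.55 = 66.33.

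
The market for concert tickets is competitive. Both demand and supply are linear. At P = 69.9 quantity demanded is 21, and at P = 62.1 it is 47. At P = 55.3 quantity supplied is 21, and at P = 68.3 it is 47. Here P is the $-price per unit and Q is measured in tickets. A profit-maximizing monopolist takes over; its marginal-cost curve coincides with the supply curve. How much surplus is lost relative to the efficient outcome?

Demand slope = (62.1 − 69.9)/(47 − 21) = −0.3, so P = 76.2 − 0.3Q.
Supply slope = (68.3 − 55.3)/(47 − 21) = 0.5, so P = 44.8 + 0.5Q.
Competitive equilibrium: 76.2 − 0.3Q = 44.8 + 0.5Q → Q* = 39.25, P* = 64.425.
Marginal revenue: MR = 76.2 − 0.6Q. Set MR = MC: 76.2 − 0.6Q = 44.8 + 0.5Q → Q_m = 28.5455.
Price P_m = 76.2 − 0.3·28.5455 = 67.6364; MC(Q_m) = 44.8 + 0.5·28.5455 = 59.0728.
Competitive Q* = 39.25, so ΔQ = 10.7045; wedge = 67.6364 − 59.0728 = 8.5636.
DWL = ½ × 10.7045 × 8.5636 = $45.83.

$45.83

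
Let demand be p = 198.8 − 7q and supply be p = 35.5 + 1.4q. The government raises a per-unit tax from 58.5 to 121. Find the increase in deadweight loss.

Competitive equilibrium: 198.8 − 7q = 35.5 + 1.4q → q* = 19.4405, p* = 62.7167.
For a per-unit tax t: Δq = t/8.4, so DWL = ½·t·(t/8.4) = t²/16.8.
At t = 58.5: DWL = 203.705. At t = 121: DWL = 871.488.
Increase = 871.488 − 203.705 = 667.78.

667.78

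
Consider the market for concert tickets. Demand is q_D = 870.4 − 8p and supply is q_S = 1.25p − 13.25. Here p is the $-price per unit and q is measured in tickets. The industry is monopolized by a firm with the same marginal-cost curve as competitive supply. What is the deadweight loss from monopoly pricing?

$73.87

In inverse form: demand p = 108.8 − 0.125q, supply p = 10.6 + 0.8q.
Competitive equilibrium: 108.8 − 0.125q = 10.6 + 0.8q → q* = 106.1622, p* = 95.5297.
Marginal revenue: MR = 108.8 − 0.25q. Set MR = MC: 108.8 − 0.25q = 10.6 + 0.8q → q_m = 93.5238.
Price p_m = 108.8 − 0.125·93.5238 = 97.1095; MC(q_m) = 10.6 + 0.8·93.5238 = 85.419.
Competitive q* = 106.1622, so Δq = 12.6384; wedge = 97.1095 − 85.419 = 11.6905.
Deadweight loss = ½ × 12.6384 × 11.6905 = $73.87.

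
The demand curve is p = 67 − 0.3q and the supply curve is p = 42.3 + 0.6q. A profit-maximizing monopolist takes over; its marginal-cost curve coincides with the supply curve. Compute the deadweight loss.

21.18

Competitive equilibrium: 67 − 0.3q = 42.3 + 0.6q → q* = 27.4444, p* = 58.7667.
Marginal revenue: MR = 67 − 0.6q. Set MR = MC: 67 − 0.6q = 42.3 + 0.6q → q_m = 20.5833.
Price p_m = 67 − 0.3·20.5833 = 60.825; MC(q_m) = 42.3 + 0.6·20.5833 = 54.65.
Competitive q* = 27.4444, so Δq = 6.8611; wedge = 60.825 − 54.65 = 6.175.
Welfare loss = ½ × 6.8611 × 6.175 = 21.18.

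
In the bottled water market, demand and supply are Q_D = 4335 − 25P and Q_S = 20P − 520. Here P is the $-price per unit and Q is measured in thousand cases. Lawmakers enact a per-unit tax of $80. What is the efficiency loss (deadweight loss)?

$35555.56 thousand

In inverse form: demand P = 173.4 − 0.04Q, supply P = 26 + 0.05Q.
Competitive equilibrium: 173.4 − 0.04Q = 26 + 0.05Q → Q* = 1637.7778, P* = 107.8889.
With the tax, the buyer price exceeds the seller price by 80: (173.4 − 0.04Q) − (26 + 0.05Q) = 80 → Q' = 748.8889.
ΔQ = 1637.7778 − 748.8889 = 888.8889; the wedge equals the tax, 80.
The triangle = ½ × 888.8889 × 80 = $35555.56 thousand.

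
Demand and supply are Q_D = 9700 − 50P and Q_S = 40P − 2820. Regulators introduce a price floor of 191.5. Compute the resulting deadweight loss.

In inverse form: demand P = 194 − 0.02Q, supply P = 70.5 + 0.025Q.
Competitive equilibrium: 194 − 0.02Q = 70.5 + 0.025Q → Q* = 2744.44444, P* = 139.11111.
At the floor P = 191.5, quantity demanded = (194 − 191.5)/0.02 = 125.
Sellers' marginal cost at Q' = 125: 70.5 + 0.025·125 = 73.625.
ΔQ = 2744.44444 − 125 = 2619.44444; wedge = 191.5 − 73.625 = 117.875.
The triangle = ½ × 2619.44444 × 117.875 = 154383.51.

154383.51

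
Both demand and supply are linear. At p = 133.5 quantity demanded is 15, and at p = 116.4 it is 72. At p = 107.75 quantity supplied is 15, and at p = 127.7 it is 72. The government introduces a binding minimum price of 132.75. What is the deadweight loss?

447.70

Demand slope = (116.4 − 133.5)/(72 − 15) = −0.3, so p = 138 − 0.3q.
Supply slope = (127.7 − 107.75)/(72 − 15) = 0.35, so p = 102.5 + 0.35q.
Competitive equilibrium: 138 − 0.3q = 102.5 + 0.35q → q* = 54.6154, p* = 121.6154.
At the floor p = 132.75, quantity demanded = (138 − 132.75)/0.3 = 17.5.
Sellers' marginal cost at q' = 17.5: 102.5 + 0.35·17.5 = 108.625.
Δq = 54.6154 − 17.5 = 37.1154; wedge = 132.75 − 108.625 = 24.125.
Welfare loss = ½ × 37.1154 × 24.125 = 447.70.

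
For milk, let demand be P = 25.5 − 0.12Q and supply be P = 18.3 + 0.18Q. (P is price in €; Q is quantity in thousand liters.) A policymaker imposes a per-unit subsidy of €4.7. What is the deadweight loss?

€36.82 thousand

Competitive equilibrium: 25.5 − 0.12Q = 18.3 + 0.18Q → Q* = 24, P* = 22.62.
The subsidy lowers effective supply by 4.7: P = 13.6 + 0.18Q.
New quantity: 25.5 − 0.12Q = 13.6 + 0.18Q → Q' = 39.6667.
Overproduction ΔQ = 39.6667 − 24 = 15.6667; wedge = subsidy = 4.7.
DWL = ½ × 15.6667 × 4.7 = €36.82 thousand.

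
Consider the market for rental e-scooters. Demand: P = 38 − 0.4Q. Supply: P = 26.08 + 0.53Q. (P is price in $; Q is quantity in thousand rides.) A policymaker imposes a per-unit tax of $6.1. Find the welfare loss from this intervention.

Competitive equilibrium: 38 − 0.4Q = 26.08 + 0.53Q → Q* = 12.8172, P* = 32.8731.
With the tax, the buyer price exceeds the seller price by 6.1: (38 − 0.4Q) − (26.08 + 0.53Q) = 6.1 → Q' = 6.2581.
ΔQ = 12.8172 − 6.2581 = 6.5591; the wedge equals the tax, 6.1.
The triangle = ½ × 6.5591 × 6.1 = $20.01 thousand.

$20.01 thousand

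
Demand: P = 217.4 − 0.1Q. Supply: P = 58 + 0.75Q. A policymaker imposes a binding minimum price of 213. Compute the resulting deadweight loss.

Competitive equilibrium: 217.4 − 0.1Q = 58 + 0.75Q → Q* = 187.5294, P* = 198.6471.
At the floor P = 213, quantity demanded = (217.4 − 213)/0.1 = 44.
Sellers' marginal cost at Q' = 44: 58 + 0.75·44 = 91.
ΔQ = 187.5294 − 44 = 143.5294; wedge = 213 − 91 = 122.
The triangle = ½ × 143.5294 × 122 = 8755.29.

8755.29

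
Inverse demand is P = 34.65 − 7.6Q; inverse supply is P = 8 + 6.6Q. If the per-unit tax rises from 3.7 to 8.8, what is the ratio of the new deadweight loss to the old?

Competitive equilibrium: 34.65 − 7.6Q = 8 + 6.6Q → Q* = 1.8768, P* = 20.3866.
For a per-unit tax t: ΔQ = t/14.2, so DWL = ½·t·(t/14.2) = t²/28.4.
At t = 3.7: DWL = 0.482. At t = 8.8: DWL = 2.727.
Ratio = (8.8/3.7)² = 5.657.

5.657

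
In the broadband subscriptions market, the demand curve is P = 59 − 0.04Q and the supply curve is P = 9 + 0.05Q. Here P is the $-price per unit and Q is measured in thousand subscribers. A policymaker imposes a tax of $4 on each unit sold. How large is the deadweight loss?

Competitive equilibrium: 59 − 0.04Q = 9 + 0.05Q → Q* = 555.5556, P* = 36.7778.
With the tax, the buyer price exceeds the seller price by 4: (59 − 0.04Q) − (9 + 0.05Q) = 4 → Q' = 511.1111.
ΔQ = 555.5556 − 511.1111 = 44.4445; the wedge equals the tax, 4.
DWL = ½ × 44.4445 × 4 = $88.89 thousand.

$88.89 thousand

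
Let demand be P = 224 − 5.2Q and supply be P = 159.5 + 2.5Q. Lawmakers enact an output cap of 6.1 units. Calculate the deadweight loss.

Competitive equilibrium: 224 − 5.2Q = 159.5 + 2.5Q → Q* = 8.3766, P* = 180.4416.
At Q = 6.1: demand price = 224 − 5.2·6.1 = 192.28; supply price = 159.5 + 2.5·6.1 = 174.75.
ΔQ = 8.3766 − 6.1 = 2.2766; wedge = 192.28 − 174.75 = 17.53.
The triangle = ½ × 2.2766 × 17.53 = 19.95.

19.95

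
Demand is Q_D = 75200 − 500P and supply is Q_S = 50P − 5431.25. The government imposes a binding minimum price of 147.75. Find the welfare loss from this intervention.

3622.51

In inverse form: demand P = 150.4 − 0.002Q, supply P = 108.625 + 0.02Q.
Competitive equilibrium: 150.4 − 0.002Q = 108.625 + 0.02Q → Q* = 1898.8636, P* = 146.6023.
At the floor P = 147.75, quantity demanded = (150.4 − 147.75)/0.002 = 1325.
Sellers' marginal cost at Q' = 1325: 108.625 + 0.02·1325 = 135.125.
ΔQ = 1898.8636 − 1325 = 573.8636; wedge = 147.75 − 135.125 = 12.625.
Deadweight loss = ½ × 573.8636 × 12.625 = 3622.51.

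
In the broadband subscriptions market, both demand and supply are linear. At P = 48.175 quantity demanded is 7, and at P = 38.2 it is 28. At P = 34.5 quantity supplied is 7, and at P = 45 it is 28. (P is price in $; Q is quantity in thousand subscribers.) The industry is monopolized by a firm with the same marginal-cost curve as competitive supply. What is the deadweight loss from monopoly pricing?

Demand slope = (38.2 − 48.175)/(28 − 7) = −0.475, so P = 51.5 − 0.475Q.
Supply slope = (45 − 34.5)/(28 − 7) = 0.5, so P = 31 + 0.5Q.
Competitive equilibrium: 51.5 − 0.475Q = 31 + 0.5Q → Q* = 21.0256, P* = 41.5128.
Marginal revenue: MR = 51.5 − 0.95Q. Set MR = MC: 51.5 − 0.95Q = 31 + 0.5Q → Q_m = 14.1379.
Price P_m = 51.5 − 0.475·14.1379 = 44.7845; MC(Q_m) = 31 + 0.5·14.1379 = 38.069.
Competitive Q* = 21.0256, so ΔQ = 6.8877; wedge = 44.7845 − 38.069 = 6.7155.
DWL = ½ × 6.8877 × 6.7155 = $23.13 thousand.

$23.13 thousand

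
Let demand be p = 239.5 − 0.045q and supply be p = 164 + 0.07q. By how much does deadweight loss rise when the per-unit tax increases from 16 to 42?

Competitive equilibrium: 239.5 − 0.045q = 164 + 0.07q → q* = 656.5217, p* = 209.9565.
For a per-unit tax t: Δq = t/0.115, so DWL = ½·t·(t/0.115) = t²/0.23.
At t = 16: DWL = 1113.043. At t = 42: DWL = 7669.565.
Increase = 7669.565 − 1113.043 = 6556.52.

6556.52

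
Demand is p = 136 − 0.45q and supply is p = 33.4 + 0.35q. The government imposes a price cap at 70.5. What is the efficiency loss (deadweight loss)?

Competitive equilibrium: 136 − 0.45q = 33.4 + 0.35q → q* = 128.25, p* = 78.2875.
At the ceiling p = 70.5, quantity supplied = (70.5 − 33.4)/0.35 = 106.
Willingness to pay at q' = 106: 136 − 0.45·106 = 88.3.
Δq = 128.25 − 106 = 22.25; wedge = 88.3 − 70.5 = 17.8.
Deadweight loss = ½ × 22.25 × 17.8 = 198.025.

198.025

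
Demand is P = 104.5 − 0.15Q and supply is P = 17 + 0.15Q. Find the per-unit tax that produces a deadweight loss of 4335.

51

Competitive equilibrium: 104.5 − 0.15Q = 17 + 0.15Q → Q* = 291.6667, P* = 60.75.
A tax t gives ΔQ = t/0.3 and wedge t, so DWL = t²/0.6.
t²/0.6 = 4335 → t² = 2601 → t = 51.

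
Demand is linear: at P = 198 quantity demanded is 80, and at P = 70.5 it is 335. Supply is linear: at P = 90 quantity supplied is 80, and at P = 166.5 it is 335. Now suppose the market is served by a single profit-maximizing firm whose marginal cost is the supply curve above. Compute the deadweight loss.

2735.21

Demand slope = (70.5 − 198)/(335 − 80) = −0.5, so P = 238 − 0.5Q.
Supply slope = (166.5 − 90)/(335 − 80) = 0.3, so P = 66 + 0.3Q.
Competitive equilibrium: 238 − 0.5Q = 66 + 0.3Q → Q* = 215, P* = 130.5.
Marginal revenue: MR = 238 − Q. Set MR = MC: 238 − Q = 66 + 0.3Q → Q_m = 132.3077.
Price P_m = 238 − 0.5·132.3077 = 171.8462; MC(Q_m) = 66 + 0.3·132.3077 = 105.6923.
Competitive Q* = 215, so ΔQ = 82.6923; wedge = 171.8462 − 105.6923 = 66.1539.
Welfare loss = ½ × 82.6923 × 66.1539 = 2735.21.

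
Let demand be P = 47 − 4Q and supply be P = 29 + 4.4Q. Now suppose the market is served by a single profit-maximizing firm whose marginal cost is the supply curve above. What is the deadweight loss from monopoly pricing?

2.01

Competitive equilibrium: 47 − 4Q = 29 + 4.4Q → Q* = 2.1429, P* = 38.4286.
Marginal revenue: MR = 47 − 8Q. Set MR = MC: 47 − 8Q = 29 + 4.4Q → Q_m = 1.4516.
Price P_m = 47 − 4·1.4516 = 41.1936; MC(Q_m) = 29 + 4.4·1.4516 = 35.387.
Competitive Q* = 2.1429, so ΔQ = 0.6913; wedge = 41.1936 − 35.387 = 5.8066.
The triangle = ½ × 0.6913 × 5.8066 = 2.01.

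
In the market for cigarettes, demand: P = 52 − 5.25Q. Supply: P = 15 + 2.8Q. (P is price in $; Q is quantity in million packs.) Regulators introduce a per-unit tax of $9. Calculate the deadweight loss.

$5.03 million

Competitive equilibrium: 52 − 5.25Q = 15 + 2.8Q → Q* = 4.5963, P* = 27.8696.
With the tax, the buyer price exceeds the seller price by 9: (52 − 5.25Q) − (15 + 2.8Q) = 9 → Q' = 3.4783.
ΔQ = 4.5963 − 3.4783 = 1.118; the wedge equals the tax, 9.
DWL = ½ × 1.118 × 9 = $5.03 million.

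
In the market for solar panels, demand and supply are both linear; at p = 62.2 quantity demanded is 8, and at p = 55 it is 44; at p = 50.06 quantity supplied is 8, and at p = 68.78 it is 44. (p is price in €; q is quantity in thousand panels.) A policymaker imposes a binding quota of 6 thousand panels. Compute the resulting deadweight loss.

€128.07 thousand

Demand slope = (55 − 62.2)/(44 − 8) = −0.2, so p = 63.8 − 0.2q.
Supply slope = (68.78 − 50.06)/(44 − 8) = 0.52, so p = 45.9 + 0.52q.
Competitive equilibrium: 63.8 − 0.2q = 45.9 + 0.52q → q* = 24.8611, p* = 58.8278.
At q = 6: demand price = 63.8 − 0.2·6 = 62.6; supply price = 45.9 + 0.52·6 = 49.02.
Δq = 24.8611 − 6 = 18.8611; wedge = 62.6 − 49.02 = 13.58.
DWL = ½ × 18.8611 × 13.58 = €128.07 thousand.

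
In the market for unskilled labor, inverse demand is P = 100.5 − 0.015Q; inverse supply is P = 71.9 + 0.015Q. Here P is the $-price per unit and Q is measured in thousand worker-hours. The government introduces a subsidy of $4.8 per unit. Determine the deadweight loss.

Competitive equilibrium: 100.5 − 0.015Q = 71.9 + 0.015Q → Q* = 953.3333, P* = 86.2.
The subsidy lowers effective supply by 4.8: P = 67.1 + 0.015Q.
New quantity: 100.5 − 0.015Q = 67.1 + 0.015Q → Q' = 1113.3333.
Overproduction ΔQ = 1113.3333 − 953.3333 = 160; wedge = subsidy = 4.8.
The triangle = ½ × 160 × 4.8 = $384 thousand.

$384 thousand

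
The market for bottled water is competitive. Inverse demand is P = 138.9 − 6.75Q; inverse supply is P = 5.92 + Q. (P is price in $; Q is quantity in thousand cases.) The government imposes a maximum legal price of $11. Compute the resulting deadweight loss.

$565.34 thousand

Competitive equilibrium: 138.9 − 6.75Q = 5.92 + Q → Q* = 17.1587, P* = 23.0787.
At the ceiling P = 11, quantity supplied = (11 − 5.92)/1 = 5.08.
Willingness to pay at Q' = 5.08: 138.9 − 6.75·5.08 = 104.61.
ΔQ = 17.1587 − 5.08 = 12.0787; wedge = 104.61 − 11 = 93.61.
Welfare loss = ½ × 12.0787 × 93.61 = $565.34 thousand.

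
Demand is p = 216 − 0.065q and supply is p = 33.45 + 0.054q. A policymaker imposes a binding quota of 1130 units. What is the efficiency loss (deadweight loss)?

Competitive equilibrium: 216 − 0.065q = 33.45 + 0.054q → q* = 1534.0336, p* = 116.2878.
At q = 1130: demand price = 216 − 0.065·1130 = 142.55; supply price = 33.45 + 0.054·1130 = 94.47.
Δq = 1534.0336 − 1130 = 404.0336; wedge = 142.55 − 94.47 = 48.08.
The triangle = ½ × 404.0336 × 48.08 = 9712.97.

9712.97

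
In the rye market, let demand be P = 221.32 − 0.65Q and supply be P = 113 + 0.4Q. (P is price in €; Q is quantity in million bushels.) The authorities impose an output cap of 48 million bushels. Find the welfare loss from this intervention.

Competitive equilibrium: 221.32 − 0.65Q = 113 + 0.4Q → Q* = 103.1619, P* = 154.2648.
At Q = 48: demand price = 221.32 − 0.65·48 = 190.12; supply price = 113 + 0.4·48 = 132.2.
ΔQ = 103.1619 − 48 = 55.1619; wedge = 190.12 − 132.2 = 57.92.
DWL = ½ × 55.1619 × 57.92 = €1597.49 million.

€1597.49 million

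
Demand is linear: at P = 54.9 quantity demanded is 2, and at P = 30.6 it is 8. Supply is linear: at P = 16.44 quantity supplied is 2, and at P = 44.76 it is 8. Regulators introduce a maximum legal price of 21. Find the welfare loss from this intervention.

Demand slope = (30.6 − 54.9)/(8 − 2) = −4.05, so P = 63 − 4.05Q.
Supply slope = (44.76 − 16.44)/(8 − 2) = 4.72, so P = 7 + 4.72Q.
Competitive equilibrium: 63 − 4.05Q = 7 + 4.72Q → Q* = 6.3854, P* = 37.1391.
At the ceiling P = 21, quantity supplied = (21 − 7)/4.72 = 2.9661.
Willingness to pay at Q' = 2.9661: 63 − 4.05·2.9661 = 50.9873.
ΔQ = 6.3854 − 2.9661 = 3.4193; wedge = 50.9873 − 21 = 29.9873.
DWL = ½ × 3.4193 × 29.9873 = 51.27.

51.27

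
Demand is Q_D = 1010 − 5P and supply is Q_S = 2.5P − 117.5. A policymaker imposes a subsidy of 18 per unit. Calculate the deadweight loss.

In inverse form: demand P = 202 − 0.2Q, supply P = 47 + 0.4Q.
Competitive equilibrium: 202 − 0.2Q = 47 + 0.4Q → Q* = 258.3333, P* = 150.3333.
The subsidy lowers effective supply by 18: P = 29 + 0.4Q.
New quantity: 202 − 0.2Q = 29 + 0.4Q → Q' = 288.3333.
Overproduction ΔQ = 288.3333 − 258.3333 = 30; wedge = subsidy = 18.
Welfare loss = ½ × 30 × 18 = 270.

270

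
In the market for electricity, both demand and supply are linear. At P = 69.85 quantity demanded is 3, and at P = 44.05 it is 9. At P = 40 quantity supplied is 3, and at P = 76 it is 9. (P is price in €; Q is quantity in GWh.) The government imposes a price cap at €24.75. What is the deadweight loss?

Demand slope = (44.05 − 69.85)/(9 − 3) = −4.3, so P = 82.75 − 4.3Q.
Supply slope = (76 − 40)/(9 − 3) = 6, so P = 22 + 6Q.
Competitive equilibrium: 82.75 − 4.3Q = 22 + 6Q → Q* = 5.8981, P* = 57.3883.
At the ceiling P = 24.75, quantity supplied = (24.75 − 22)/6 = 0.4583.
Willingness to pay at Q' = 0.4583: 82.75 − 4.3·0.4583 = 80.7793.
ΔQ = 5.8981 − 0.4583 = 5.4398; wedge = 80.7793 − 24.75 = 56.0293.
Welfare loss = ½ × 5.4398 × 56.0293 = €152.39.

€152.39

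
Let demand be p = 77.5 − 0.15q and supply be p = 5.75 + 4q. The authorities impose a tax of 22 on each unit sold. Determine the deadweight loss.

58.31

Competitive equilibrium: 77.5 − 0.15q = 5.75 + 4q → q* = 17.2892, p* = 74.9066.
With the tax, the buyer price exceeds the seller price by 22: (77.5 − 0.15q) − (5.75 + 4q) = 22 → q' = 11.988.
Δq = 17.2892 − 11.988 = 5.3012; the wedge equals the tax, 22.
DWL = ½ × 5.3012 × 22 = 58.31.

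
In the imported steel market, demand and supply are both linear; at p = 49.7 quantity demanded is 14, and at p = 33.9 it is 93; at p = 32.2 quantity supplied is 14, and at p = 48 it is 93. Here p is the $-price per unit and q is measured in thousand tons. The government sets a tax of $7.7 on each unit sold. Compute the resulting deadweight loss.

$74.11 thousand

Demand slope = (33.9 − 49.7)/(93 − 14) = −0.2, so p = 52.5 − 0.2q.
Supply slope = (48 − 32.2)/(93 − 14) = 0.2, so p = 29.4 + 0.2q.
Competitive equilibrium: 52.5 − 0.2q = 29.4 + 0.2q → q* = 57.75, p* = 40.95.
With the tax, the buyer price exceeds the seller price by 7.7: (52.5 − 0.2q) − (29.4 + 0.2q) = 7.7 → q' = 38.5.
Δq = 57.75 − 38.5 = 19.25; the wedge equals the tax, 7.7.
The triangle = ½ × 19.25 × 7.7 = $74.11 thousand.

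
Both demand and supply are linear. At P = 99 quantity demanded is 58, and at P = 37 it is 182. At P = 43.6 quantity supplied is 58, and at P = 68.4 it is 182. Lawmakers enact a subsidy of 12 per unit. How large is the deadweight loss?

Demand slope = (37 − 99)/(182 − 58) = −0.5, so P = 128 − 0.5Q.
Supply slope = (68.4 − 43.6)/(182 − 58) = 0.2, so P = 32 + 0.2Q.
Competitive equilibrium: 128 − 0.5Q = 32 + 0.2Q → Q* = 137.1429, P* = 59.4286.
The subsidy lowers effective supply by 12: P = 20 + 0.2Q.
New quantity: 128 − 0.5Q = 20 + 0.2Q → Q' = 154.2857.
Overproduction ΔQ = 154.2857 − 137.1429 = 17.1428; wedge = subsidy = 12.
Deadweight loss = ½ × 17.1428 × 12 = 102.86.

102.86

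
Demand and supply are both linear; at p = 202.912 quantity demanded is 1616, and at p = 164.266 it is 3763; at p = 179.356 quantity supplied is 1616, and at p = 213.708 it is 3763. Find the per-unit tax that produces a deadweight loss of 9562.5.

25.5

Demand slope = (164.266 − 202.912)/(3763 − 1616) = −0.018, so p = 232 − 0.018q.
Supply slope = (213.708 − 179.356)/(3763 − 1616) = 0.016, so p = 153.5 + 0.016q.
Competitive equilibrium: 232 − 0.018q = 153.5 + 0.016q → q* = 2308.8235, p* = 190.4412.
A tax t gives Δq = t/0.034 and wedge t, so DWL = t²/0.068.
t²/0.068 = 9562.5 → t² = 650.25 → t = 25.5.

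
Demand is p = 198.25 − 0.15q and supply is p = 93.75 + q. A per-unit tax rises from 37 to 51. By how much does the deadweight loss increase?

535.65

Competitive equilibrium: 198.25 − 0.15q = 93.75 + q → q* = 90.8696, p* = 184.6196.
For a per-unit tax t: Δq = t/1.15, so DWL = ½·t·(t/1.15) = t²/2.3.
At t = 37: DWL = 595.217. At t = 51: DWL = 1130.87.
Increase = 1130.87 − 595.217 = 535.65.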